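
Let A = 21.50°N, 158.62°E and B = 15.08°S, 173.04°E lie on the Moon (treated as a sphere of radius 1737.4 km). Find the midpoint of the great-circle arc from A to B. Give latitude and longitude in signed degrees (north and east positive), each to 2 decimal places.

3.24°, 165.96°

Central angle δ = 0.6845 rad. Interpolating on the sphere with fraction f = 0.5:
P = [sin((1−f)δ)·A + sin(fδ)·B] / sin δ = 0.5308·A + 0.5308·B in Cartesian coordinates,
giving P = (-0.9686, 0.2421, 0.0564), i.e. latitude 3.24°, longitude 165.96°.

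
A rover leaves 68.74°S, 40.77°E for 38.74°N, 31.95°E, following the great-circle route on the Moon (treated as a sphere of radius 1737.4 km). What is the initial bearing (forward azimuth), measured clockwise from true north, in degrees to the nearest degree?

353°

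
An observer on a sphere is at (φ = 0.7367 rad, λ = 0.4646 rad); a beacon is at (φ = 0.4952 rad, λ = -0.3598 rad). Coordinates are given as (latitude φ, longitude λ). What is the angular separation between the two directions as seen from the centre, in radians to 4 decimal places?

With latitudes φ₁ = 42.210°, φ₂ = 28.373° and longitude difference Δλ = -47.235°:
Haversine: a = sin²(Δφ/2) + cos φ₁ cos φ₂ sin²(Δλ/2) = 0.0145 + (0.7407)(0.8799)(0.1605) = 0.11911.
Central angle c = 2·arcsin(√a) = 0.70474 rad.
So the angular separation is 0.7047 rad.

0.7047 rad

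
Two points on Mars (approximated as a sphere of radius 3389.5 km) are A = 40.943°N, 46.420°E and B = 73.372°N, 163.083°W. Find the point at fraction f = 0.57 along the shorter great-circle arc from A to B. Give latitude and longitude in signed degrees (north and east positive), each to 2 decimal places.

Central angle δ = 1.1154 rad. Interpolating on the sphere with fraction f = 0.57:
P = [sin((1−f)δ)·A + sin(fδ)·B] / sin δ = 0.5138·A + 0.6612·B in Cartesian coordinates,
giving P = (0.0865, 0.2261, 0.9703), i.e. latitude 75.99°, longitude 69.06°.

75.99°, 69.06°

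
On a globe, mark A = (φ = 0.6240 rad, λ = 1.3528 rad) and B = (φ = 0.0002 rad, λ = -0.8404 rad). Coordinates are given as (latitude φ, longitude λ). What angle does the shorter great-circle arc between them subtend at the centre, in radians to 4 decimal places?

2.0635 rad

Let φ₁ = 0.6240 rad, φ₂ = 0.0002 rad, and Δλ = -2.1932 rad.
cos c = sin φ₁ sin φ₂ + cos φ₁ cos φ₂ cos Δλ = (0.5843)(0.0002) + (0.8115)(1.0000)(-0.5830) = -0.47301,
so c = arccos(-0.47301) = 2.06350 rad.
So the angular separation is 2.0635 rad.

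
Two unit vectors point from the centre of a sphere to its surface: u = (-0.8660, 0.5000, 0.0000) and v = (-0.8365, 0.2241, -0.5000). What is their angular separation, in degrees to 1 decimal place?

33.2°

u·v = 0.8365; |u| = 1.0000, |v| = 1.0000.
cos θ = (u·v)/(|u||v|) = 0.8365, so θ = 33.2°.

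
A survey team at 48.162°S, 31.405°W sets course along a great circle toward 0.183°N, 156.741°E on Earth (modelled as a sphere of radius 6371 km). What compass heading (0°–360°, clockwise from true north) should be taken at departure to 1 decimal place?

190.9°

With φ₁ = -0.8406, φ₂ = 0.0032, Δλ = -2.9994 rad, the forward-azimuth formula gives
θ = atan2( sin Δλ cos φ₂ , cos φ₁ sin φ₂ − sin φ₁ cos φ₂ cos Δλ ) = atan2(-0.1417, -0.7354) = -169.09°.
Adding 360° brings this into [0°, 360°): 190.9°.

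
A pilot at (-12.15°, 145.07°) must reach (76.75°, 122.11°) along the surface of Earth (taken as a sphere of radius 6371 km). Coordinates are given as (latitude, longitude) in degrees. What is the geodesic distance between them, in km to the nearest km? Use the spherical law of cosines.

Let φ₁ = -0.2121 rad, φ₂ = 1.3395 rad, and Δλ = -0.4007 rad.
cos c = sin φ₁ sin φ₂ + cos φ₁ cos φ₂ cos Δλ = (-0.2105)(0.9734) + (0.9776)(0.2292)(0.9208) = 0.00145,
so c = arccos(0.00145) = 1.56935 rad.
Distance = R·c = 6371 × 1.5693 ≈ 9998 km.

9998 km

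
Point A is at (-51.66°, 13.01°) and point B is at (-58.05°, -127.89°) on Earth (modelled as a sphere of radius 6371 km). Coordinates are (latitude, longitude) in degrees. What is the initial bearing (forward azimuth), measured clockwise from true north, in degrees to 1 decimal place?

201.5°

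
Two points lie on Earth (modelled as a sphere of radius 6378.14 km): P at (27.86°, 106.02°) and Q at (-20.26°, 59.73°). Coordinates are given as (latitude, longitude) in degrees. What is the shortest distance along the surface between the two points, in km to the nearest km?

In radians: φ₁ = 0.4862, φ₂ = -0.3536, Δλ = -46.290° = -0.8079 rad.
cos c = sin φ₁ sin φ₂ + cos φ₁ cos φ₂ cos Δλ = (0.4673)(-0.3463) + (0.8841)(0.9381)(0.6910) = 0.41130,
so c = arccos(0.41130) = 1.14692 rad.
Distance = R·c = 6378.14 × 1.1469 ≈ 7315 km.

7315 km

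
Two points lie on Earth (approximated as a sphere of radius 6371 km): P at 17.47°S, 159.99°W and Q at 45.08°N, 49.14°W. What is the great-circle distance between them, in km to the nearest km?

12998 km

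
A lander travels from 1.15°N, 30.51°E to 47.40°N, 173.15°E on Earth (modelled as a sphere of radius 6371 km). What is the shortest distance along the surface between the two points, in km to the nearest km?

Let φ₁ = 0.0201 rad, φ₂ = 0.8273 rad, and Δλ = 2.4895 rad.
Haversine: a = sin²(Δφ/2) + cos φ₁ cos φ₂ sin²(Δλ/2) = 0.1542 + (0.9998)(0.6769)(0.8974) = 0.76156.
Central angle c = 2·arcsin(√a) = 2.12131 rad.
Distance = R·c = 6371 × 2.1213 ≈ 13515 km.

13515 km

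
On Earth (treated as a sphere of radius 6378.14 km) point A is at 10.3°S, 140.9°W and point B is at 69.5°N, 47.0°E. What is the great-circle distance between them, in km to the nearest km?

13423 km

In radians: φ₁ = -0.1798, φ₂ = 1.2130, Δλ = -172.100° = -3.0037 rad.
cos c = sin φ₁ sin φ₂ + cos φ₁ cos φ₂ cos Δλ = (-0.1788)(0.9367) + (0.9839)(0.3502)(-0.9905) = -0.50877,
so c = arccos(-0.50877) = 2.10455 rad.
Distance = R·c = 6378.14 × 2.1046 ≈ 13423 km.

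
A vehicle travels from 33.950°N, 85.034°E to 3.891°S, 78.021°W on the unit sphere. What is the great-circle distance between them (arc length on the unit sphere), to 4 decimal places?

2.5492

Let φ₁ = 0.5925 rad, φ₂ = -0.0679 rad, and Δλ = -2.8458 rad.
cos c = sin φ₁ sin φ₂ + cos φ₁ cos φ₂ cos Δλ = (0.5585)(-0.0679) + (0.8295)(0.9977)(-0.9566) = -0.82958,
so c = arccos(-0.82958) = 2.54915 rad.
On the unit sphere the arc length equals the central angle: 2.5492.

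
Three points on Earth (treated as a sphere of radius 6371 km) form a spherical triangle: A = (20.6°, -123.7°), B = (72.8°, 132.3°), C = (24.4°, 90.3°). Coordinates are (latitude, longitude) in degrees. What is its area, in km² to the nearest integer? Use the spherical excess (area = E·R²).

17249819 km²

Side lengths (central angles): a = 0.9338, b = 2.1668, c = 1.2983 rad; semiperimeter s = 2.1995.
By l'Huilier's theorem, tan(E/4) = √[tan(s/2) tan((s−a)/2) tan((s−b)/2) tan((s−c)/2)], giving spherical excess E = 0.4250 rad.
Area = E·R² = 0.4250 × (6371)² ≈ 17249819 km².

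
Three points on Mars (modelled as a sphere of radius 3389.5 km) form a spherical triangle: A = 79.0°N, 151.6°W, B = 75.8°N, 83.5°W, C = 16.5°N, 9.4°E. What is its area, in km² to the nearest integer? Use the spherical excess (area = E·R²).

1815855 km²

Side lengths (central angles): a = 1.3042, b = 1.4648, c = 0.2493 rad; semiperimeter s = 1.5091.
By l'Huilier's theorem, tan(E/4) = √[tan(s/2) tan((s−a)/2) tan((s−b)/2) tan((s−c)/2)], giving spherical excess E = 0.1581 rad.
Area = E·R² = 0.1581 × (3389.5)² ≈ 1815855 km².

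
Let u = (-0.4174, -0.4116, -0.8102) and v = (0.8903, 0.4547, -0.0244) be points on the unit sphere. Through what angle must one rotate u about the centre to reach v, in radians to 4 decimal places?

2.1400 rad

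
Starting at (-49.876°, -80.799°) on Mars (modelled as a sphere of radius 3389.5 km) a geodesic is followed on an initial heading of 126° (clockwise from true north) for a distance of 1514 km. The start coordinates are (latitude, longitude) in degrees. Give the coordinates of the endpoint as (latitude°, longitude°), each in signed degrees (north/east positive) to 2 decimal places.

Angular distance δ = d/R = 1514/3389.5 = 0.44667 rad; initial bearing θ = 2.1991 rad.
sin φ₂ = sin φ₁ cos δ + cos φ₁ sin δ cos θ = (-0.7647)(0.9019) + (0.6444)(0.4320)(-0.5878) = -0.8533, so φ₂ = -58.57°.
Δλ = atan2(sin θ sin δ cos φ₁, cos δ − sin φ₁ sin φ₂) = atan2(0.2252, 0.2494) = 42.078°.
λ₂ = -80.799° + 42.078° = -38.72°.

-58.57°, -38.72°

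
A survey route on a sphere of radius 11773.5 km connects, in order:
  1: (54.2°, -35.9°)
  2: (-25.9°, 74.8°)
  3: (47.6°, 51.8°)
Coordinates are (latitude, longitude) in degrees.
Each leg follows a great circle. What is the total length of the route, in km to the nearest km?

Leg 1→2: central angle 2.1416 rad, distance 25213.6 km.
Leg 2→3: central angle 1.3328 rad, distance 15691.2 km.
Total: 25213.6 + 15691.2 ≈ 40905 km.

40905 km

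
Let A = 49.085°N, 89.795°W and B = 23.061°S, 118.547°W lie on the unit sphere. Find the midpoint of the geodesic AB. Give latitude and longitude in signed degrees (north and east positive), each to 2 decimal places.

13.41°, -106.64°

Central angle δ = 1.3364 rad. Interpolating on the sphere with fraction f = 0.5:
P = [sin((1−f)δ)·A + sin(fδ)·B] / sin δ = 0.6370·A + 0.6370·B in Cartesian coordinates,
giving P = (-0.2786, -0.9320, 0.2318), i.e. latitude 13.41°, longitude -106.64°.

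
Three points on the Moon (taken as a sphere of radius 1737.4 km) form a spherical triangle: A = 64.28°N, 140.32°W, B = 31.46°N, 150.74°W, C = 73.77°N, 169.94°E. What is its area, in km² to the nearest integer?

Side lengths (central angles): a = 0.8154, b = 0.3380, c = 0.5840 rad; semiperimeter s = 0.8687.
By l'Huilier's theorem, tan(E/4) = √[tan(s/2) tan((s−a)/2) tan((s−b)/2) tan((s−c)/2)], giving spherical excess E = 0.0878 rad.
Area = E·R² = 0.0878 × (1737.4)² ≈ 264932 km².

264932 km²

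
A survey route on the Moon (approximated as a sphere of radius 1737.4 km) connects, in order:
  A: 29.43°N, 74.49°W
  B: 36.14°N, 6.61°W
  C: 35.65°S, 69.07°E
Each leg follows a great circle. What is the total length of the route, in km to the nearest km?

4754 km

Leg A→B: central angle 0.9829 rad, distance 1707.6 km.
Leg B→C: central angle 1.7532 rad, distance 3046.1 km.
Total: 1707.6 + 3046.1 ≈ 4754 km.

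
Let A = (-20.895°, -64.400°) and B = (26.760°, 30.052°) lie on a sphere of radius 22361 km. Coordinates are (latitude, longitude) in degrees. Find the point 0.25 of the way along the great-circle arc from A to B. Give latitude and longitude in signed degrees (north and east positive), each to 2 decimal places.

-8.99°, -40.70°

The central angle between A and B is δ = 1.7981 rad.
With f = 0.25, the slerp weights are sin((1−f)δ)/sin δ = 1.0012 and sin(fδ)/sin δ = 0.4460.
Weighted sum of the unit vectors: (1.0012)·(0.4037,-0.8425,-0.3567) + (0.4460)·(0.7729,0.4472,0.4503) = (0.7488, -0.6441, -0.1563).
Converting back: φ = atan2(z, √(x²+y²)) = -8.99°, λ = atan2(y, x) = -40.70°.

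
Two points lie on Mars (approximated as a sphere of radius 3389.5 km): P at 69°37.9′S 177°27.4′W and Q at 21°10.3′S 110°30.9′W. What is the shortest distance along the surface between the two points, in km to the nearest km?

3682 km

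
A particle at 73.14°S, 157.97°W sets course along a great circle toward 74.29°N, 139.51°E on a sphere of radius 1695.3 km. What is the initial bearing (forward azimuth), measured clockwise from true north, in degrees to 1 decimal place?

Δλ = -62.520° = -1.0912 rad.
y = sin Δλ · cos φ₂ = (-0.8872)(0.2708) = -0.2402
x = cos φ₁ sin φ₂ − sin φ₁ cos φ₂ cos Δλ = (0.2900)(0.9626) − (-0.9570)(0.2708)(0.4614) = 0.3988
θ = atan2(y, x) = -31.06°; adding 360° gives 328.9°.

328.9°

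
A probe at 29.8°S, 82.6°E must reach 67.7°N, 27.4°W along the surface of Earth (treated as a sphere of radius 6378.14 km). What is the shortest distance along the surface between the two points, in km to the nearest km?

Let φ₁ = -0.5201 rad, φ₂ = 1.1816 rad, and Δλ = -1.9199 rad.
cos c = sin φ₁ sin φ₂ + cos φ₁ cos φ₂ cos Δλ = (-0.4970)(0.9252) + (0.8678)(0.3795)(-0.3420) = -0.57243,
so c = arccos(-0.57243) = 2.18026 rad.
Distance = R·c = 6378.14 × 2.1803 ≈ 13906 km.

13906 km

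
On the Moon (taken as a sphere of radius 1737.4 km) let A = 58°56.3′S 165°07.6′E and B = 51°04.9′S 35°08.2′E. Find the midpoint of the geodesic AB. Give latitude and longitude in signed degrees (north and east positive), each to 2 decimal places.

Central angle δ = 1.0949 rad. Interpolating on the sphere with fraction f = 0.5:
P = [sin((1−f)δ)·A + sin(fδ)·B] / sin δ = 0.5856·A + 0.5856·B in Cartesian coordinates,
giving P = (0.0088, 0.2893, -0.9572), i.e. latitude -73.18°, longitude 88.25°.

-73.18°, 88.25°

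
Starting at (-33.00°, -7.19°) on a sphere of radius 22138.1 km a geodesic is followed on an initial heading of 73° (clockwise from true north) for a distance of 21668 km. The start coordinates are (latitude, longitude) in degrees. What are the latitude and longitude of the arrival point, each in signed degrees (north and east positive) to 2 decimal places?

Angular distance δ = d/R = 21668/22138.1 = 0.97877 rad; initial bearing θ = 1.2741 rad.
sin φ₂ = sin φ₁ cos δ + cos φ₁ sin δ cos θ = (-0.5446)(0.5580) + (0.8387)(0.8298)(0.2924) = -0.1005, so φ₂ = -5.77°.
Δλ = atan2(sin θ sin δ cos φ₁, cos δ − sin φ₁ sin φ₂) = atan2(0.6655, 0.5033) = 52.900°.
λ₂ = -7.190° + 52.900° = 45.71°.

-5.77°, 45.71°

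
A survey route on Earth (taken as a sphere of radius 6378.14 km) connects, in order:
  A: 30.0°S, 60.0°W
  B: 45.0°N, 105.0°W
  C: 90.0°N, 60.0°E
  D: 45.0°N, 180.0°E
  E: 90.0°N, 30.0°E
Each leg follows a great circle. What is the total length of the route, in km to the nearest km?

24540 km

Leg A→B: central angle 1.4913 rad, distance 9511.4 km.
Leg B→C: central angle 0.7854 rad, distance 5009.4 km.
Leg C→D: central angle 0.7854 rad, distance 5009.4 km.
Leg D→E: central angle 0.7854 rad, distance 5009.4 km.
Total: 9511.4 + 5009.4 + 5009.4 + 5009.4 ≈ 24540 km.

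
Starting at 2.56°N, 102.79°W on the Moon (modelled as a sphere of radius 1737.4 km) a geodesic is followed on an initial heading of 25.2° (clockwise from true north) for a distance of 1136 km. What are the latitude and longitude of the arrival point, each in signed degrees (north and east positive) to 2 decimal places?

Angular distance δ = d/R = 1136/1737.4 = 0.65385 rad; initial bearing θ = 0.4398 rad.
sin φ₂ = sin φ₁ cos δ + cos φ₁ sin δ cos θ = (0.0447)(0.7937) + (0.9990)(0.6082)(0.9048) = 0.5853, so φ₂ = 35.82°.
Δλ = atan2(sin θ sin δ cos φ₁, cos δ − sin φ₁ sin φ₂) = atan2(0.2587, 0.7676) = 18.626°.
λ₂ = -102.790° + 18.626° = -84.16°.

35.82°, -84.16°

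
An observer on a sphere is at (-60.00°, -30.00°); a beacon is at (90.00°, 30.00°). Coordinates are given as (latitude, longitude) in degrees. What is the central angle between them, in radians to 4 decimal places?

2.6180 rad

With latitudes φ₁ = -60.000°, φ₂ = 90.000° and longitude difference Δλ = 60.000°:
cos c = sin φ₁ sin φ₂ + cos φ₁ cos φ₂ cos Δλ = (-0.8660)(1.0000) + (0.5000)(0.0000)(0.5000) = -0.86603,
so c = arccos(-0.86603) = 2.61799 rad.
So the angular separation is 2.6180 rad.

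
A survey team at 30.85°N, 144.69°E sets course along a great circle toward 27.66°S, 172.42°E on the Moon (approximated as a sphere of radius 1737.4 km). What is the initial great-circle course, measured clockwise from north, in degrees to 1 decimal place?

152.8°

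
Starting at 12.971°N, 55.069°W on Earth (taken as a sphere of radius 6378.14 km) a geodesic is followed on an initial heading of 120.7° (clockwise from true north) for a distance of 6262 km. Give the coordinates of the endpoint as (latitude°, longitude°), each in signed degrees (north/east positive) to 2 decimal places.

Angular distance δ = d/R = 6262/6378.14 = 0.98179 rad; initial bearing θ = 2.1066 rad.
sin φ₂ = sin φ₁ cos δ + cos φ₁ sin δ cos θ = (0.2245)(0.5555) + (0.9745)(0.8315)(-0.5105) = -0.2890, so φ₂ = -16.80°.
Δλ = atan2(sin θ sin δ cos φ₁, cos δ − sin φ₁ sin φ₂) = atan2(0.6967, 0.6204) = 48.316°.
λ₂ = -55.069° + 48.316° = -6.75°.

-16.80°, -6.75°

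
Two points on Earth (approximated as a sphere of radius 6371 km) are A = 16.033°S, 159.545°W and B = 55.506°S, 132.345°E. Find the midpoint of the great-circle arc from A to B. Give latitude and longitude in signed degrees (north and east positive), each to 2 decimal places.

-40.58°, 176.31°

Central angle δ = 1.1257 rad. Interpolating on the sphere with fraction f = 0.5:
P = [sin((1−f)δ)·A + sin(fδ)·B] / sin δ = 0.5912·A + 0.5912·B in Cartesian coordinates,
giving P = (-0.7579, 0.0489, -0.6505), i.e. latitude -40.58°, longitude 176.31°.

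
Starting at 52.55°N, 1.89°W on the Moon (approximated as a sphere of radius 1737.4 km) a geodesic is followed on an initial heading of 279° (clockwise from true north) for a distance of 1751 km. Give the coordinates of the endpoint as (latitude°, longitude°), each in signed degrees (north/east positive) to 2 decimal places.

Angular distance δ = d/R = 1751/1737.4 = 1.00783 rad; initial bearing θ = 4.8695 rad.
sin φ₂ = sin φ₁ cos δ + cos φ₁ sin δ cos θ = (0.7939)(0.5337) + (0.6081)(0.8457)(0.1564) = 0.5041, so φ₂ = 30.27°.
Δλ = atan2(sin θ sin δ cos φ₁, cos δ − sin φ₁ sin φ₂) = atan2(-0.5079, 0.1335) = -75.276°.
λ₂ = -1.890° − 75.276° = -77.17°.

30.27°, -77.17°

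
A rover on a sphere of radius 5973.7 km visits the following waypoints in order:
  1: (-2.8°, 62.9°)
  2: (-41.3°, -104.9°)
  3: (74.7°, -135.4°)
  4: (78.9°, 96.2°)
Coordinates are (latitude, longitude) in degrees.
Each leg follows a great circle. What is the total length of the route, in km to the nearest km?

28785 km

Leg 1→2: central angle 2.3478 rad, distance 14025.3 km.
Leg 2→3: central angle 2.0553 rad, distance 12278.0 km.
Leg 3→4: central angle 0.4154 rad, distance 2481.4 km.
Total: 14025.3 + 12278.0 + 2481.4 ≈ 28785 km.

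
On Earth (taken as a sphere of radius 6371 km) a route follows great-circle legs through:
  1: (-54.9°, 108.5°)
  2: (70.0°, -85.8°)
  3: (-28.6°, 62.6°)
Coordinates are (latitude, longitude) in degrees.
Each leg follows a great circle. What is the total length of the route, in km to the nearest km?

Leg 1→2: central angle 2.8556 rad, distance 18193.0 km.
Leg 2→3: central angle 2.3540 rad, distance 14997.6 km.
Total: 18193.0 + 14997.6 ≈ 33191 km.

33191 km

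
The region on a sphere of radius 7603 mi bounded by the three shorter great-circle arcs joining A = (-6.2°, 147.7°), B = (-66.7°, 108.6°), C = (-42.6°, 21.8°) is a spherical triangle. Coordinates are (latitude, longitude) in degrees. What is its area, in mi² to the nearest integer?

Side lengths (central angles): a = 0.8790, b = 1.9348, c = 1.1545 rad; semiperimeter s = 1.9841.
By l'Huilier's theorem, tan(E/4) = √[tan(s/2) tan((s−a)/2) tan((s−b)/2) tan((s−c)/2)], giving spherical excess E = 0.4038 rad.
Area = E·R² = 0.4038 × (7603)² ≈ 23342687 mi².

23342687 mi²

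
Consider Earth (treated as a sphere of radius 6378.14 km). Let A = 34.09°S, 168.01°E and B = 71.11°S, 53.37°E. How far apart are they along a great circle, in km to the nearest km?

Let φ₁ = -0.5950 rad, φ₂ = -1.2411 rad, and Δλ = -2.0008 rad.
Haversine: a = sin²(Δφ/2) + cos φ₁ cos φ₂ sin²(Δλ/2) = 0.1008 + (0.8282)(0.3238)(0.7085) = 0.29074.
Central angle c = 2·arcsin(√a) = 1.13898 rad.
Distance = R·c = 6378.14 × 1.1390 ≈ 7265 km.

7265 km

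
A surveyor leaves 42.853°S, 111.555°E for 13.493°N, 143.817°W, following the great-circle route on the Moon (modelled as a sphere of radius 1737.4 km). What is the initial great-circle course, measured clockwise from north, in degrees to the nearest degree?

Δλ = 104.628° = 1.8261 rad.
y = sin Δλ · cos φ₂ = (0.9676)(0.9724) = 0.9409
x = cos φ₁ sin φ₂ − sin φ₁ cos φ₂ cos Δλ = (0.7331)(0.2333) − (-0.6801)(0.9724)(-0.2525) = 0.0040
θ = atan2(y, x) = 89.75°, so the bearing is 90°.

90°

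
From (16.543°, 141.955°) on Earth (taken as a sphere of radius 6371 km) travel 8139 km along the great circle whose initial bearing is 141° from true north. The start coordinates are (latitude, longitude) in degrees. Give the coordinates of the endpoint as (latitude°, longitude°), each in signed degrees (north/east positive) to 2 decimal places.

-39.11°, -167.11°

Angular distance δ = d/R = 8139/6371 = 1.27751 rad; initial bearing θ = 2.4609 rad.
sin φ₂ = sin φ₁ cos δ + cos φ₁ sin δ cos θ = (0.2847)(0.2891) + (0.9586)(0.9573)(-0.7771) = -0.6308, so φ₂ = -39.11°.
Δλ = atan2(sin θ sin δ cos φ₁, cos δ − sin φ₁ sin φ₂) = atan2(0.5775, 0.4687) = 50.936°.
λ₂ = 141.955° + 50.936° = 192.89° → -167.11° after wrapping to (−180°, 180°].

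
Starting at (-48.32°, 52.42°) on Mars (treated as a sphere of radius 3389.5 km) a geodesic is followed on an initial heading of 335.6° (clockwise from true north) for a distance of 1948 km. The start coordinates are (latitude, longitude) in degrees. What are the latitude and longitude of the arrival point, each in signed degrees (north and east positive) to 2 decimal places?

-17.32°, 38.81°

Angular distance δ = d/R = 1948/3389.5 = 0.57472 rad; initial bearing θ = 5.8573 rad.
sin φ₂ = sin φ₁ cos δ + cos φ₁ sin δ cos θ = (-0.7469)(0.8393) + (0.6650)(0.5436)(0.9107) = -0.2977, so φ₂ = -17.32°.
Δλ = atan2(sin θ sin δ cos φ₁, cos δ − sin φ₁ sin φ₂) = atan2(-0.1493, 0.6170) = -13.605°.
λ₂ = 52.420° − 13.605° = 38.81°.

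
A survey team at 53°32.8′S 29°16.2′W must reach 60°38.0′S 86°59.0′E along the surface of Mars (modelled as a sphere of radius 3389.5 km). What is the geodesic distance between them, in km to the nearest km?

In radians: φ₁ = -0.9346, φ₂ = -1.0583, Δλ = 116.253° = 2.0290 rad.
cos c = sin φ₁ sin φ₂ + cos φ₁ cos φ₂ cos Δλ = (-0.8043)(-0.8715) + (0.5942)(0.4904)(-0.4423) = 0.57209,
so c = arccos(0.57209) = 0.96174 rad.
Distance = R·c = 3389.5 × 0.9617 ≈ 3260 km.

3260 km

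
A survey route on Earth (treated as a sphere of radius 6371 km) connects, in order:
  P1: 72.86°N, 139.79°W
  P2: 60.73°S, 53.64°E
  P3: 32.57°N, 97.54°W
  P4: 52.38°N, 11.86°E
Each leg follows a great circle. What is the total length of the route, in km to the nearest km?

Leg P1→P2: central angle 2.9119 rad, distance 18551.6 km.
Leg P2→P3: central angle 2.5510 rad, distance 16252.3 km.
Leg P3→P4: central angle 1.3124 rad, distance 8361.3 km.
Total: 18551.6 + 16252.3 + 8361.3 ≈ 43165 km.

43165 km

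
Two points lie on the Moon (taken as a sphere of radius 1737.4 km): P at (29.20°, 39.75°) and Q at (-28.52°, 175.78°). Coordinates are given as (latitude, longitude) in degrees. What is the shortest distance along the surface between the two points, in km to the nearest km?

4297 km

With latitudes φ₁ = 29.200°, φ₂ = -28.520° and longitude difference Δλ = 136.030°:
cos c = sin φ₁ sin φ₂ + cos φ₁ cos φ₂ cos Δλ = (0.4879)(-0.4775) + (0.8729)(0.8787)(-0.7197) = -0.78494,
so c = arccos(-0.78494) = 2.47340 rad.
Distance = R·c = 1737.4 × 2.4734 ≈ 4297 km.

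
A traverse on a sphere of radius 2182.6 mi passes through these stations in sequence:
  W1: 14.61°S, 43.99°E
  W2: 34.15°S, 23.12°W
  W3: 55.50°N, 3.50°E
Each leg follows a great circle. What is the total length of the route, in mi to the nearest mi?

5926 mi

Leg W1→W2: central angle 1.1006 rad, distance 2402.1 mi.
Leg W2→W3: central angle 1.6144 rad, distance 3523.6 mi.
Total: 2402.1 + 3523.6 ≈ 5926 mi.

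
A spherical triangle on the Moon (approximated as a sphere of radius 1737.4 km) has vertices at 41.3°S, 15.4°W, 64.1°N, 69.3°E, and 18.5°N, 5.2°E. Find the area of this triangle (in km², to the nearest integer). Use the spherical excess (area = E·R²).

Side lengths (central angles): a = 1.0856, b = 1.0957, c = 2.1693 rad; semiperimeter s = 2.1753.
By l'Huilier's theorem, tan(E/4) = √[tan(s/2) tan((s−a)/2) tan((s−b)/2) tan((s−c)/2)], giving spherical excess E = 0.1820 rad.
Area = E·R² = 0.1820 × (1737.4)² ≈ 549288 km².

549288 km²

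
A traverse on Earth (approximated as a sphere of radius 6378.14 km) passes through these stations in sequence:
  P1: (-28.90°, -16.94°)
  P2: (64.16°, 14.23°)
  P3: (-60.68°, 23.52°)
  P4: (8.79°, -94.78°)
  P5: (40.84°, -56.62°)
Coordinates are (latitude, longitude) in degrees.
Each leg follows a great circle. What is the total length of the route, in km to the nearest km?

42198 km

Leg P1→P2: central angle 1.6795 rad, distance 10711.9 km.
Leg P2→P3: central angle 2.1823 rad, distance 13918.9 km.
Leg P3→P4: central angle 1.9419 rad, distance 12385.9 km.
Leg P4→P5: central angle 0.8123 rad, distance 5181.2 km.
Total: 10711.9 + 13918.9 + 12385.9 + 5181.2 ≈ 42198 km.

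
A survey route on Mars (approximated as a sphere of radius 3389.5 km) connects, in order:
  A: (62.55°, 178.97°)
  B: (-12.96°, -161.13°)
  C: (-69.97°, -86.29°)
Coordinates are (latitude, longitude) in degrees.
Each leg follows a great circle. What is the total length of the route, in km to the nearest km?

Leg A→B: central angle 1.3455 rad, distance 4560.6 km.
Leg B→C: central angle 1.2682 rad, distance 4298.6 km.
Total: 4560.6 + 4298.6 ≈ 8859 km.

8859 km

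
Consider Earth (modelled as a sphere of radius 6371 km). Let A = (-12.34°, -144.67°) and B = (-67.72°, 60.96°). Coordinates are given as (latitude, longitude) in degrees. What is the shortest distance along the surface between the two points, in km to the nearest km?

10878 km

Let φ₁ = -0.2154 rad, φ₂ = -1.1819 rad, and Δλ = -2.6943 rad.
cos c = sin φ₁ sin φ₂ + cos φ₁ cos φ₂ cos Δλ = (-0.2137)(-0.9253) + (0.9769)(0.3791)(-0.9016) = -0.13617,
so c = arccos(-0.13617) = 1.70740 rad.
Distance = R·c = 6371 × 1.7074 ≈ 10878 km.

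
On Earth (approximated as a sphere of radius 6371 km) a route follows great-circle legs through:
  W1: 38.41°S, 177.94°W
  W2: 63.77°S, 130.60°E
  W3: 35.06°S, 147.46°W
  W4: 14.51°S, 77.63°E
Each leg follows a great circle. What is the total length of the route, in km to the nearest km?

Leg W1→W2: central angle 0.6871 rad, distance 4377.5 km.
Leg W2→W3: central angle 0.9691 rad, distance 6174.4 km.
Leg W3→W4: central angle 1.9993 rad, distance 12737.7 km.
Total: 4377.5 + 6174.4 + 12737.7 ≈ 23290 km.

23290 km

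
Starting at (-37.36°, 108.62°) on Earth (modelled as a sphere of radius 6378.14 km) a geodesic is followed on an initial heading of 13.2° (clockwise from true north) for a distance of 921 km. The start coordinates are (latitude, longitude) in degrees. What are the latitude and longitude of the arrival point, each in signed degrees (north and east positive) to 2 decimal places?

Angular distance δ = d/R = 921/6378.14 = 0.14440 rad; initial bearing θ = 0.2304 rad.
sin φ₂ = sin φ₁ cos δ + cos φ₁ sin δ cos θ = (-0.6068)(0.9896) + (0.7948)(0.1439)(0.9736) = -0.4892, so φ₂ = -29.28°.
Δλ = atan2(sin θ sin δ cos φ₁, cos δ − sin φ₁ sin φ₂) = atan2(0.0261, 0.6928) = 2.159°.
λ₂ = 108.620° + 2.159° = 110.78°.

-29.28°, 110.78°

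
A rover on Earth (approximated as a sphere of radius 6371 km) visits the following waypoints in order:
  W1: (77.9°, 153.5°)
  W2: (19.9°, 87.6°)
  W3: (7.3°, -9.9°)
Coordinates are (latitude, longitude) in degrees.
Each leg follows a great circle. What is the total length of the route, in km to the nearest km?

17801 km

Leg W1→W2: central angle 1.1447 rad, distance 7293.0 km.
Leg W2→W3: central angle 1.6494 rad, distance 10508.1 km.
Total: 7293.0 + 10508.1 ≈ 17801 km.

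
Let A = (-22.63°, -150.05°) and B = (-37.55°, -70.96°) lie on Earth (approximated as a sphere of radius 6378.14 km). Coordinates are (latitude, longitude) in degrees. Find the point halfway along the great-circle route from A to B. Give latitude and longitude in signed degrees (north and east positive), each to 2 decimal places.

Central angle δ = 1.1885 rad. Interpolating on the sphere with fraction f = 0.5:
P = [sin((1−f)δ)·A + sin(fδ)·B] / sin δ = 0.6035·A + 0.6035·B in Cartesian coordinates,
giving P = (-0.3265, -0.7303, -0.6000), i.e. latitude -36.87°, longitude -114.09°.

-36.87°, -114.09°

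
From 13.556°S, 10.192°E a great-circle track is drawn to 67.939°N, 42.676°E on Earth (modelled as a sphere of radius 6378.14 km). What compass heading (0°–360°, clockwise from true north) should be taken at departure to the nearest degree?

With φ₁ = -0.2366, φ₂ = 1.1858, Δλ = 0.5670 rad, the forward-azimuth formula gives
θ = atan2( sin Δλ cos φ₂ , cos φ₁ sin φ₂ − sin φ₁ cos φ₂ cos Δλ ) = atan2(0.2017, 0.9752) = 11.69°.
So the initial bearing is 12°.

12°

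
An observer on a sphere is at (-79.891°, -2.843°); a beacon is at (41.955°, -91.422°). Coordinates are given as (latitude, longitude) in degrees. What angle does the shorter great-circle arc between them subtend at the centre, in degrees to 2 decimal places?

In radians: φ₁ = -1.3944, φ₂ = 0.7323, Δλ = -88.579° = -1.5460 rad.
Haversine: a = sin²(Δφ/2) + cos φ₁ cos φ₂ sin²(Δλ/2) = 0.7638 + (0.1755)(0.7437)(0.4876) = 0.82747.
Central angle c = 2·arcsin(√a) = 2.28489 rad.
So the angular separation is 130.91°.

130.91°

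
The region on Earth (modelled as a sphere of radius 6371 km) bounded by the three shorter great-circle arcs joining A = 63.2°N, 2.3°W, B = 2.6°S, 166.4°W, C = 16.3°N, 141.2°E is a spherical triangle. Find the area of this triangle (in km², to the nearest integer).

49585696 km²

Side lengths (central angles): a = 0.9615, b = 1.6683, c = 2.0643 rad; semiperimeter s = 2.3470.
By l'Huilier's theorem, tan(E/4) = √[tan(s/2) tan((s−a)/2) tan((s−b)/2) tan((s−c)/2)], giving spherical excess E = 1.2216 rad.
Area = E·R² = 1.2216 × (6371)² ≈ 49585696 km².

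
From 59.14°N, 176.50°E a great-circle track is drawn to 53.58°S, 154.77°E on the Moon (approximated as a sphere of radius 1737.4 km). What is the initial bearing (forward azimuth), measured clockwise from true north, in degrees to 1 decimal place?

With φ₁ = 1.0322, φ₂ = -0.9351, Δλ = -0.3793 rad, the forward-azimuth formula gives
θ = atan2( sin Δλ cos φ₂ , cos φ₁ sin φ₂ − sin φ₁ cos φ₂ cos Δλ ) = atan2(-0.2198, -0.8862) = -166.07°.
Adding 360° brings this into [0°, 360°): 193.9°.

193.9°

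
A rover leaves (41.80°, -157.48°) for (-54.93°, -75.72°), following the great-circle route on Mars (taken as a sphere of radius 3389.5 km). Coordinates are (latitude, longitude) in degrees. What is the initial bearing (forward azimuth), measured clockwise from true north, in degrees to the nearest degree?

With φ₁ = 0.7295, φ₂ = -0.9587, Δλ = 1.4270 rad, the forward-azimuth formula gives
θ = atan2( sin Δλ cos φ₂ , cos φ₁ sin φ₂ − sin φ₁ cos φ₂ cos Δλ ) = atan2(0.5686, -0.6650) = 139.47°.
So the initial bearing is 139°.

139°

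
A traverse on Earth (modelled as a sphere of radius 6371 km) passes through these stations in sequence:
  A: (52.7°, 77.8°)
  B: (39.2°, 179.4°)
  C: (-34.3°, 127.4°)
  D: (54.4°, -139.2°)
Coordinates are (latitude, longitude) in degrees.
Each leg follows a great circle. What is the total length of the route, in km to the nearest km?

Leg A→B: central angle 1.1502 rad, distance 7327.7 km.
Leg B→C: central angle 1.5328 rad, distance 9765.6 km.
Leg C→D: central angle 2.0791 rad, distance 13246.1 km.
Total: 7327.7 + 9765.6 + 13246.1 ≈ 30339 km.

30339 km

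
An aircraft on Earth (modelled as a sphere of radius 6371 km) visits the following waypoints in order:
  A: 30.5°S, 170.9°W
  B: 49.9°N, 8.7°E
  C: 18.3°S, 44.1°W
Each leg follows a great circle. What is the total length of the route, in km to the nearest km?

27037 km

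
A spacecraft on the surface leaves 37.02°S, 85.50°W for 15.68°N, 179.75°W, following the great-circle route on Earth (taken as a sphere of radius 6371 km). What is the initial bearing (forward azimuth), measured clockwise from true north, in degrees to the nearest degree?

With φ₁ = -0.6461, φ₂ = 0.2737, Δλ = -1.6450 rad, the forward-azimuth formula gives
θ = atan2( sin Δλ cos φ₂ , cos φ₁ sin φ₂ − sin φ₁ cos φ₂ cos Δλ ) = atan2(-0.9601, 0.1728) = -79.80°.
Adding 360° brings this into [0°, 360°): 280°.

280°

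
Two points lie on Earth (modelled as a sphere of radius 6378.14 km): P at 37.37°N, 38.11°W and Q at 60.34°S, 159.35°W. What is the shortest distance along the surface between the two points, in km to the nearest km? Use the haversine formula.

15251 km

In radians: φ₁ = 0.6522, φ₂ = -1.0531, Δλ = -121.240° = -2.1160 rad.
Haversine: a = sin²(Δφ/2) + cos φ₁ cos φ₂ sin²(Δλ/2) = 0.5671 + (0.7947)(0.4949)(0.7593) = 0.86570.
Central angle c = 2·arcsin(√a) = 2.39116 rad.
Distance = R·c = 6378.14 × 2.3912 ≈ 15251 km.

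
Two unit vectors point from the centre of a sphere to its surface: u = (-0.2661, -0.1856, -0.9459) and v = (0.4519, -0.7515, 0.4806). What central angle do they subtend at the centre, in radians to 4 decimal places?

2.0213 rad

u·v = -0.4354; |u| = 1.0000, |v| = 1.0000.
cos θ = (u·v)/(|u||v|) = -0.4354, so θ = 2.0213 rad.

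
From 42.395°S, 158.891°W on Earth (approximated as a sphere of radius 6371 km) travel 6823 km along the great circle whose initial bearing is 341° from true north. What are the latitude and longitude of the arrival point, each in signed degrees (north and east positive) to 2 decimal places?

Angular distance δ = d/R = 6823/6371 = 1.07095 rad; initial bearing θ = 5.9516 rad.
sin φ₂ = sin φ₁ cos δ + cos φ₁ sin δ cos θ = (-0.6742)(0.4793) + (0.7385)(0.8777)(0.9455) = 0.2897, so φ₂ = 16.84°.
Δλ = atan2(sin θ sin δ cos φ₁, cos δ − sin φ₁ sin φ₂) = atan2(-0.2110, 0.6746) = -17.370°.
λ₂ = -158.891° − 17.370° = -176.26°.

16.84°, -176.26°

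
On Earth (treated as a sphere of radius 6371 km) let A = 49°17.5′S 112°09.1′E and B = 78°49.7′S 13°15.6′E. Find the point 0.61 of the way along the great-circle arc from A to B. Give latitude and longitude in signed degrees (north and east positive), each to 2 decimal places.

The central angle between A and B is δ = 0.7610 rad.
With f = 0.61, the slerp weights are sin((1−f)δ)/sin δ = 0.4241 and sin(fδ)/sin δ = 0.6492.
Weighted sum of the unit vectors: (0.4241)·(-0.2459,0.6041,-0.7580) + (0.6492)·(0.1886,0.0444,-0.9811) = (0.0181, 0.2850, -0.9584).
Converting back: φ = atan2(z, √(x²+y²)) = -73.41°, λ = atan2(y, x) = 86.36°.

-73.41°, 86.36°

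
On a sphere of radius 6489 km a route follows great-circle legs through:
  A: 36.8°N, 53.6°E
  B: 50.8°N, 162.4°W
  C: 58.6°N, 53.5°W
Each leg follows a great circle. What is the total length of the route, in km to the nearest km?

16214 km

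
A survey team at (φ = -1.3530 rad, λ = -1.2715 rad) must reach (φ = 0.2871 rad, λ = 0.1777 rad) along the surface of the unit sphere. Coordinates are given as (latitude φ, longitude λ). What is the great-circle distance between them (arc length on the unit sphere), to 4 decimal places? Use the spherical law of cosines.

Let φ₁ = -1.3530 rad, φ₂ = 0.2871 rad, and Δλ = 1.4492 rad.
cos c = sin φ₁ sin φ₂ + cos φ₁ cos φ₂ cos Δλ = (-0.9764)(0.2832) + (0.2161)(0.9591)(0.1213) = -0.25135,
so c = arccos(-0.25135) = 1.82487 rad.
On the unit sphere the arc length equals the central angle: 1.8249.

1.8249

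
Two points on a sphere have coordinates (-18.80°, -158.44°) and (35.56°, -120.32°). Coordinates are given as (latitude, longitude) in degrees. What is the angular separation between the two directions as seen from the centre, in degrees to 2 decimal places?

In radians: φ₁ = -0.3281, φ₂ = 0.6206, Δλ = 38.120° = 0.6653 rad.
Haversine: a = sin²(Δφ/2) + cos φ₁ cos φ₂ sin²(Δλ/2) = 0.2087 + (0.9466)(0.8135)(0.1066) = 0.29078.
Central angle c = 2·arcsin(√a) = 1.13907 rad.
So the angular separation is 65.26°.

65.26°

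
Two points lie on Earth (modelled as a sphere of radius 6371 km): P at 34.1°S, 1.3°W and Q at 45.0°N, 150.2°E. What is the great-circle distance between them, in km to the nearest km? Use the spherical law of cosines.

17307 km

With latitudes φ₁ = -34.100°, φ₂ = 45.000° and longitude difference Δλ = 151.500°:
cos c = sin φ₁ sin φ₂ + cos φ₁ cos φ₂ cos Δλ = (-0.5606)(0.7071) + (0.8281)(0.7071)(-0.8788) = -0.91100,
so c = arccos(-0.91100) = 2.71651 rad.
Distance = R·c = 6371 × 2.7165 ≈ 17307 km.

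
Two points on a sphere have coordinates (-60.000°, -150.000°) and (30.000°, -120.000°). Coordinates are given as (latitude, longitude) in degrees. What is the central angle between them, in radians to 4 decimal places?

Let φ₁ = -1.0472 rad, φ₂ = 0.5236 rad, and Δλ = 0.5236 rad.
Haversine: a = sin²(Δφ/2) + cos φ₁ cos φ₂ sin²(Δλ/2) = 0.5000 + (0.5000)(0.8660)(0.0670) = 0.52901.
Central angle c = 2·arcsin(√a) = 1.62884 rad.
So the angular separation is 1.6288 rad.

1.6288 rad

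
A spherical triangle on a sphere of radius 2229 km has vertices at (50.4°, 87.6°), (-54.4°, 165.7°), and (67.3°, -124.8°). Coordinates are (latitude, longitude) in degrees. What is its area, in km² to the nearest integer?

11274001 km²

Side lengths (central angles): a = 2.3070, b = 1.0436, c = 2.1531 rad; semiperimeter s = 2.7518.
By l'Huilier's theorem, tan(E/4) = √[tan(s/2) tan((s−a)/2) tan((s−b)/2) tan((s−c)/2)], giving spherical excess E = 2.2691 rad.
Area = E·R² = 2.2691 × (2229)² ≈ 11274001 km².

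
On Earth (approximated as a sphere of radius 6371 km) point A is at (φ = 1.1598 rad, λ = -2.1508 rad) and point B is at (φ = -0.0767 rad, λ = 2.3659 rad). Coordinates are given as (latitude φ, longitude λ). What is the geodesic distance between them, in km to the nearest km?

10952 km

Let φ₁ = 1.1598 rad, φ₂ = -0.0767 rad, and Δλ = -1.7665 rad.
cos c = sin φ₁ sin φ₂ + cos φ₁ cos φ₂ cos Δλ = (0.9167)(-0.0766) + (0.3995)(0.9971)(-0.1944) = -0.14770,
so c = arccos(-0.14770) = 1.71904 rad.
Distance = R·c = 6371 × 1.7190 ≈ 10952 km.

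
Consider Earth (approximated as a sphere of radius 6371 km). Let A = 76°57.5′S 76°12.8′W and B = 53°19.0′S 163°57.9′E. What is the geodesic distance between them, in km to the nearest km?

4939 km

With latitudes φ₁ = -76.958°, φ₂ = -53.317° and longitude difference Δλ = -119.822°:
cos c = sin φ₁ sin φ₂ + cos φ₁ cos φ₂ cos Δλ = (-0.9742)(-0.8019) + (0.2257)(0.5974)(-0.4973) = 0.71422,
so c = arccos(0.71422) = 0.77528 rad.
Distance = R·c = 6371 × 0.7753 ≈ 4939 km.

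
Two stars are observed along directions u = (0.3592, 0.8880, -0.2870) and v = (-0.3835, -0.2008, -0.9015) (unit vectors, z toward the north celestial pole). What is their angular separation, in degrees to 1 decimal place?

u·v = -0.0573; |u| = 1.0000, |v| = 1.0000.
cos θ = (u·v)/(|u||v|) = -0.0573, so θ = 93.3°.

93.3°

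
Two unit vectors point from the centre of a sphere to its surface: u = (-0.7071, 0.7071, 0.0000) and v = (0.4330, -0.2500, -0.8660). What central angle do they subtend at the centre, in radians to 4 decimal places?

u·v = -0.4829; |u| = 1.0000, |v| = 1.0000.
cos θ = (u·v)/(|u||v|) = -0.4830, so θ = 2.0748 rad.

2.0748 rad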